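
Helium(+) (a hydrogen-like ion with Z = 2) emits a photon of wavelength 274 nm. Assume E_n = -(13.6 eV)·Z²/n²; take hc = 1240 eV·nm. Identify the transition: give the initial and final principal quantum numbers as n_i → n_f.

n_i = 6, n_f = 3

The photon energy is ΔE = hc/λ = 1240 / 274 = 4.526 eV.
With Z = 2, ΔE = 54.40 × (1/n_f² − 1/n_i²), so 1/n_f² − 1/n_i² = 0.08319.
Trying n_f = 3 gives 1/n_i² = 0.02792, i.e. n_i ≈ 6; this pair matches.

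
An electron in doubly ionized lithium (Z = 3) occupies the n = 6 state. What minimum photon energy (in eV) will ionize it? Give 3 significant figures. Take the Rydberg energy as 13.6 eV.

3.40 eV

E_n = −13.6 Z²/n² = −122.4/n² eV for Z = 3.
E_6 = −122.4/36 = −3.40 eV, so ionization (to E = 0) requires 3.40 eV.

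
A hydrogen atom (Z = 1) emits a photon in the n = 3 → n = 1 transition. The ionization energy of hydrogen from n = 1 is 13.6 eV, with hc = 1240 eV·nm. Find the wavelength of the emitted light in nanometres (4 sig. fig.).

ΔE = 13.60 × (1/1² − 1/3²) = 13.60 × 0.8889 = 12.09 eV.
λ = hc/ΔE = 1240 / 12.09 = 102.6 nm.

102.6 nm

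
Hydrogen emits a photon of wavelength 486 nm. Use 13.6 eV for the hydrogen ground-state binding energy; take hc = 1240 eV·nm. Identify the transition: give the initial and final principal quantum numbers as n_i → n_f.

n_i = 4, n_f = 2

The photon energy is ΔE = hc/λ = 1240 / 486 = 2.551 eV.
With Z = 1, ΔE = 13.60 × (1/n_f² − 1/n_i²), so 1/n_f² − 1/n_i² = 0.1876.
Trying n_f = 2 gives 1/n_i² = 0.06239, i.e. n_i ≈ 4; this pair matches.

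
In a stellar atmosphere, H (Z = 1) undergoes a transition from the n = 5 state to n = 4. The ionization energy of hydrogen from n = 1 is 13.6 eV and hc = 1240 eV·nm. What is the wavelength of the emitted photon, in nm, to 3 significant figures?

ΔE = 13.60 × (1/4² − 1/5²) = 13.60 × 0.02250 = 0.3060 eV.
λ = hc/ΔE = 1240 / 0.3060 = 4050 nm.
This line belongs to the Brackett series.

4050 nm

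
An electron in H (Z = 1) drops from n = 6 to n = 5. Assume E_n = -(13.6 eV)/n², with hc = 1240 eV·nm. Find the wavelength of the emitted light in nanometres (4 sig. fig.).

7460 nm

ΔE = 13.60 × (1/5² − 1/6²) = 13.60 × 0.01222 = 0.1662 eV.
λ = hc/ΔE = 1240 / 0.1662 = 7460 nm.
This line belongs to the Pfund series.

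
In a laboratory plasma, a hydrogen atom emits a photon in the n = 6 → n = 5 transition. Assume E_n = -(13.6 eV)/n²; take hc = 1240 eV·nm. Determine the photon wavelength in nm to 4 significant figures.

7460 nm

ΔE = 13.60 × (1/5² − 1/6²) = 13.60 × 0.01222 = 0.1662 eV.
λ = hc/ΔE = 1240 / 0.1662 = 7460 nm.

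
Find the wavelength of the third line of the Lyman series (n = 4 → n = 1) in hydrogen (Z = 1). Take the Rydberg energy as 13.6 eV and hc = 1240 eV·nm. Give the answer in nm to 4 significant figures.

The Lyman series terminates on n_f = 1; the third line has n_i = 1+3 = 4.
ΔE = 13.60 × (1/1² − 1/4²) = 12.75 eV.
λ = 1240 / 12.75 = 97.25 nm.

97.25 nm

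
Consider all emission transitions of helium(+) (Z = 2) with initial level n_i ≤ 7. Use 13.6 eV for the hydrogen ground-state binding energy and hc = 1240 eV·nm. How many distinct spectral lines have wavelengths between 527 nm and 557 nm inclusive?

1

Enumerate all n_i → n_f pairs with 1 ≤ n_f < n_i ≤ 7 and compute λ = 1240 / [13.6·4·(1/n_f² − 1/n_i²)].
Lines falling in [527, 557] nm: 7→4 (541.5 nm).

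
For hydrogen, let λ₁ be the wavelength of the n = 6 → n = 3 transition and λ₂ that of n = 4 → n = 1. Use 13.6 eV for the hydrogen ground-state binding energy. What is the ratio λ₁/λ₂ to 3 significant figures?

λ ∝ 1/ΔE ∝ 1/(1/n_f² − 1/n_i²), and the Z² and hc factors cancel in the ratio.
λ₁/λ₂ = (1/1² − 1/4²)/(1/3² − 1/6²) = 0.9375/0.08333 = 11.3.

11.3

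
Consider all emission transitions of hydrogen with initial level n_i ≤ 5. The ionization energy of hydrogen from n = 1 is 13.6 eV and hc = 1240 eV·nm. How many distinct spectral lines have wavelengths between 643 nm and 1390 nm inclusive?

Enumerate all n_i → n_f pairs with 1 ≤ n_f < n_i ≤ 5 and compute λ = 1240 / [13.6·1·(1/n_f² − 1/n_i²)].
Lines falling in [643, 1390] nm: 3→2 (656.5 nm), 5→3 (1282 nm).

2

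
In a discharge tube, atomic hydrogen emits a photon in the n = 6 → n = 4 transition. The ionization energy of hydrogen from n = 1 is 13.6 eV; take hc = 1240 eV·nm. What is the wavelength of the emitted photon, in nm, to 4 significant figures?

ΔE = 13.60 × (1/4² − 1/6²) = 13.60 × 0.03472 = 0.4722 eV.
λ = hc/ΔE = 1240 / 0.4722 = 2626 nm.

2626 nm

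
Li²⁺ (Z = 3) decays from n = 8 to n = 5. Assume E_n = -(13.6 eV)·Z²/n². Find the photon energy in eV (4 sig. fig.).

The Bohr energies scale as Z², so for Z = 3: E_n = −122.4/n² eV.
E_8 = −122.4/64 = −1.913 eV and E_5 = −122.4/25 = −4.896 eV.
The photon energy is |E_8 − E_5| = 2.984 eV.

2.984 eV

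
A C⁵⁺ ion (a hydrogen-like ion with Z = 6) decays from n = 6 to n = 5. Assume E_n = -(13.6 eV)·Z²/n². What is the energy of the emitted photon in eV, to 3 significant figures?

5.98 eV

The Bohr energies scale as Z², so for Z = 6: E_n = −489.6/n² eV.
E_6 = −489.6/36 = −13.60 eV and E_5 = −489.6/25 = −19.58 eV.
The photon energy is |E_6 − E_5| = 5.98 eV.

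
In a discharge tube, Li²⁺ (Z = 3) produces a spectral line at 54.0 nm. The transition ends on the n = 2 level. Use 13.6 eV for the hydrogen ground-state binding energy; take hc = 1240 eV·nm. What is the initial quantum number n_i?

n_i = 4

The photon energy is ΔE = hc/λ = 1240 / 54.0 = 22.96 eV.
With Z = 3, ΔE = 122.4 × (1/n_f² − 1/n_i²), so 1/n_f² − 1/n_i² = 0.1876.
With n_f = 2: 1/n_i² = 1/4 − 0.1876 = 0.06239, so n_i ≈ 4.00.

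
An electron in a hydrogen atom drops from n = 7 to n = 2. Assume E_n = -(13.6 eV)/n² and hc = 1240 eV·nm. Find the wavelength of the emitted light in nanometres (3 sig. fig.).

ΔE = 13.60 × (1/2² − 1/7²) = 13.60 × 0.2296 = 3.122 eV.
λ = hc/ΔE = 1240 / 3.122 = 397 nm.
This line belongs to the Balmer series.

397 nm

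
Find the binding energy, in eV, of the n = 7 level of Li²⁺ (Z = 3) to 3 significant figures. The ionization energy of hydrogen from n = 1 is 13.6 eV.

E_n = −13.6 Z²/n² = −122.4/n² eV for Z = 3.
E_7 = −122.4/49 = −2.50 eV, so ionization (to E = 0) requires 2.50 eV.

2.50 eV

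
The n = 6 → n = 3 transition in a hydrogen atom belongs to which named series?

Paschen

The series is set by the lower level: n_f = 3 is the Paschen series.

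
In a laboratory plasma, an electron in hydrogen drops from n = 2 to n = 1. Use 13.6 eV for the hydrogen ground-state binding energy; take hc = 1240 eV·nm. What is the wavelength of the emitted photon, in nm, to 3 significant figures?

122 nm

ΔE = 13.60 × (1/1² − 1/2²) = 13.60 × 0.7500 = 10.20 eV.
λ = hc/ΔE = 1240 / 10.20 = 122 nm.
This line belongs to the Lyman series.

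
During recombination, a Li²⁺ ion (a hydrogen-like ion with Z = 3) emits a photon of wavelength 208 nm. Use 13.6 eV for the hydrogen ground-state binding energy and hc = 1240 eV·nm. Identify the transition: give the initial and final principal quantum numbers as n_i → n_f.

The photon energy is ΔE = hc/λ = 1240 / 208 = 5.962 eV.
With Z = 3, ΔE = 122.4 × (1/n_f² − 1/n_i²), so 1/n_f² − 1/n_i² = 0.04871.
Trying n_f = 3 gives 1/n_i² = 0.06241, i.e. n_i ≈ 4; this pair matches.

n_i = 4, n_f = 3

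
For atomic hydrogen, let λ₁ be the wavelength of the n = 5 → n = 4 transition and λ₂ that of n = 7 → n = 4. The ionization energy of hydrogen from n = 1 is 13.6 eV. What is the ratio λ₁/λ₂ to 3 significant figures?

1.87

λ ∝ 1/ΔE ∝ 1/(1/n_f² − 1/n_i²), and the Z² and hc factors cancel in the ratio.
λ₁/λ₂ = (1/4² − 1/7²)/(1/4² − 1/5²) = 0.04209/0.02250 = 1.87.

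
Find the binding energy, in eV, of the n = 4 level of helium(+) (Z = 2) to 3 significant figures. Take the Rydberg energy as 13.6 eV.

E_n = −13.6 Z²/n² = −54.40/n² eV for Z = 2.
E_4 = −54.40/16 = −3.40 eV, so ionization (to E = 0) requires 3.40 eV.

3.40 eV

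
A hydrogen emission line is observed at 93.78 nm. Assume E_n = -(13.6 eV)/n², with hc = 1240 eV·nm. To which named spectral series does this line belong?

Lyman

ΔE = 1240/93.78 = 13.22 eV.
This matches 13.6 × (1/1² − 1/6²), so n_f = 1: the Lyman series.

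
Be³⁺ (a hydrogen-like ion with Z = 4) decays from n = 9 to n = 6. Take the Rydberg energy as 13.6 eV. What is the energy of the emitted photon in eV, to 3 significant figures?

The Bohr energies scale as Z², so for Z = 4: E_n = −217.6/n² eV.
E_9 = −217.6/81 = −2.686 eV and E_6 = −217.6/36 = −6.044 eV.
The photon energy is |E_9 − E_6| = 3.36 eV.

3.36 eV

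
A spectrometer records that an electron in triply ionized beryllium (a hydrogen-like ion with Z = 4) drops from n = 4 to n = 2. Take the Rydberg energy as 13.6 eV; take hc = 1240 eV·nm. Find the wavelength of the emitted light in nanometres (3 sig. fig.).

30.4 nm

For Z = 4 the level energies scale as Z², so the effective Rydberg energy is 13.6 × 16 = 217.6 eV.
ΔE = 217.6 × (1/2² − 1/4²) = 217.6 × 0.1875 = 40.80 eV.
λ = hc/ΔE = 1240 / 40.80 = 30.4 nm.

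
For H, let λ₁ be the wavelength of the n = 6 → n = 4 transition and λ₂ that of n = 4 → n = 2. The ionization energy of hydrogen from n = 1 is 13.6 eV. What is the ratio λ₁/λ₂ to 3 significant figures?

λ ∝ 1/ΔE ∝ 1/(1/n_f² − 1/n_i²), and the Z² and hc factors cancel in the ratio.
λ₁/λ₂ = (1/2² − 1/4²)/(1/4² − 1/6²) = 0.1875/0.03472 = 5.40.

5.40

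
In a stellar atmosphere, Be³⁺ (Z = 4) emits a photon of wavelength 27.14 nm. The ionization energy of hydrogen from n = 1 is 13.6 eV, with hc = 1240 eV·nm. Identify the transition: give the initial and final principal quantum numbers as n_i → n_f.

The photon energy is ΔE = hc/λ = 1240 / 27.14 = 45.69 eV.
With Z = 4, ΔE = 217.6 × (1/n_f² − 1/n_i²), so 1/n_f² − 1/n_i² = 0.2100.
Trying n_f = 2 gives 1/n_i² = 0.04003, i.e. n_i ≈ 5; this pair matches.

n_i = 5, n_f = 2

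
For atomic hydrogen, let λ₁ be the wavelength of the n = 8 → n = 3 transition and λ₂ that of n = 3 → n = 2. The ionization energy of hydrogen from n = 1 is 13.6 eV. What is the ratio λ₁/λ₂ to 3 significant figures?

λ ∝ 1/ΔE ∝ 1/(1/n_f² − 1/n_i²), and the Z² and hc factors cancel in the ratio.
λ₁/λ₂ = (1/2² − 1/3²)/(1/3² − 1/8²) = 0.1389/0.09549 = 1.45.

1.45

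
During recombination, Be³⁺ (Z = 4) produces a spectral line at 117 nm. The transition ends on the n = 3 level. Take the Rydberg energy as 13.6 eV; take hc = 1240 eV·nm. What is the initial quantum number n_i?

n_i = 4

The photon energy is ΔE = hc/λ = 1240 / 117 = 10.60 eV.
With Z = 4, ΔE = 217.6 × (1/n_f² − 1/n_i²), so 1/n_f² − 1/n_i² = 0.04871.
With n_f = 3: 1/n_i² = 1/9 − 0.04871 = 0.06241, so n_i ≈ 4.00.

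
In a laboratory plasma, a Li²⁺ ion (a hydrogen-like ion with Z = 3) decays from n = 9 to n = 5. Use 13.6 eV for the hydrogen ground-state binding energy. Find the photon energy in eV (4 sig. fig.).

3.385 eV

The Bohr energies scale as Z², so for Z = 3: E_n = −122.4/n² eV.
E_9 = −122.4/81 = −1.511 eV and E_5 = −122.4/25 = −4.896 eV.
The photon energy is |E_9 − E_5| = 3.385 eV.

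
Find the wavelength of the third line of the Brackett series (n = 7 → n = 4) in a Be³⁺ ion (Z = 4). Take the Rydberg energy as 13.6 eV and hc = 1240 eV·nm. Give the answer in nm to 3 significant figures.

135 nm

The Brackett series terminates on n_f = 4; the third line has n_i = 4+3 = 7.
ΔE = 217.6 × (1/4² − 1/7²) = 9.159 eV.
λ = 1240 / 9.159 = 135 nm.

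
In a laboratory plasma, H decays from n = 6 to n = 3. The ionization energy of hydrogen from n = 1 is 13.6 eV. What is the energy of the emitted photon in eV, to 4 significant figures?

E_6 = −13.60/36 = −0.3778 eV and E_3 = −13.60/9 = −1.511 eV.
The photon energy is |E_6 − E_3| = 1.133 eV.

1.133 eV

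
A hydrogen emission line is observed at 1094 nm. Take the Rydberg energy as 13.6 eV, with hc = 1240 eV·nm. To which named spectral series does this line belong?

ΔE = 1240/1094 = 1.133 eV.
This matches 13.6 × (1/3² − 1/6²), so n_f = 3: the Paschen series.

Paschen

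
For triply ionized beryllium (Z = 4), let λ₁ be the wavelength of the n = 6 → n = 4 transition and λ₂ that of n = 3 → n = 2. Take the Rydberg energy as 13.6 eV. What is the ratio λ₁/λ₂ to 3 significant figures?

λ ∝ 1/ΔE ∝ 1/(1/n_f² − 1/n_i²), and the Z² and hc factors cancel in the ratio.
λ₁/λ₂ = (1/2² − 1/3²)/(1/4² − 1/6²) = 0.1389/0.03472 = 4.00.

4.00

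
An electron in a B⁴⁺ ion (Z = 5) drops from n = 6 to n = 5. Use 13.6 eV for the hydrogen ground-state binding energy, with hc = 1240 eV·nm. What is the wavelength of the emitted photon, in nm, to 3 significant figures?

298 nm

For Z = 5 the level energies scale as Z², so the effective Rydberg energy is 13.6 × 25 = 340.0 eV.
ΔE = 340.0 × (1/5² − 1/6²) = 340.0 × 0.01222 = 4.156 eV.
λ = hc/ΔE = 1240 / 4.156 = 298 nm.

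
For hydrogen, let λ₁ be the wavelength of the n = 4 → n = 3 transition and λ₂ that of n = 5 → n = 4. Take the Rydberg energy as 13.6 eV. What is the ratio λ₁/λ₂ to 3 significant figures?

0.463

λ ∝ 1/ΔE ∝ 1/(1/n_f² − 1/n_i²), and the Z² and hc factors cancel in the ratio.
λ₁/λ₂ = (1/4² − 1/5²)/(1/3² − 1/4²) = 0.02250/0.04861 = 0.463.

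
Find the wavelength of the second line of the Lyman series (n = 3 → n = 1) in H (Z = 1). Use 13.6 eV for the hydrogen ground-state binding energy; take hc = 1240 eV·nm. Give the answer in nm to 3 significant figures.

103 nm

The Lyman series terminates on n_f = 1; the second line has n_i = 1+2 = 3.
ΔE = 13.60 × (1/1² − 1/3²) = 12.09 eV.
λ = 1240 / 12.09 = 103 nm.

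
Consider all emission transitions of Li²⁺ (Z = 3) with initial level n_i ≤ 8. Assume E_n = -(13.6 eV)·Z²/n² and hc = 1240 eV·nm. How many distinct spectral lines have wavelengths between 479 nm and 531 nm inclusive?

Enumerate all n_i → n_f pairs with 1 ≤ n_f < n_i ≤ 8 and compute λ = 1240 / [13.6·9·(1/n_f² − 1/n_i²)].
Lines falling in [479, 531] nm: 7→5 (517.1 nm).

1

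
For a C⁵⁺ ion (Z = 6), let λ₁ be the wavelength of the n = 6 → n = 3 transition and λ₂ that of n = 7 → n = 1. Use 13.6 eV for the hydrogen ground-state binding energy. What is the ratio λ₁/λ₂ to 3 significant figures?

11.8

λ ∝ 1/ΔE ∝ 1/(1/n_f² − 1/n_i²), and the Z² and hc factors cancel in the ratio.
λ₁/λ₂ = (1/1² − 1/7²)/(1/3² − 1/6²) = 0.9796/0.08333 = 11.8.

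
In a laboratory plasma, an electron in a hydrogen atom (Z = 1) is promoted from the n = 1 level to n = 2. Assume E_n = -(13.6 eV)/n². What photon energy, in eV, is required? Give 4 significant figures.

E_2 = −13.60/4 = −3.400 eV and E_1 = −13.60/1 = −13.60 eV.
The photon energy is |E_2 − E_1| = 10.20 eV.

10.20 eV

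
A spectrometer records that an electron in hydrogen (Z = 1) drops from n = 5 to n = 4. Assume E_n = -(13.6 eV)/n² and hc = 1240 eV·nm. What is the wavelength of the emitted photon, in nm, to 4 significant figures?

4052 nm

ΔE = 13.60 × (1/4² − 1/5²) = 13.60 × 0.02250 = 0.3060 eV.
λ = hc/ΔE = 1240 / 0.3060 = 4052 nm.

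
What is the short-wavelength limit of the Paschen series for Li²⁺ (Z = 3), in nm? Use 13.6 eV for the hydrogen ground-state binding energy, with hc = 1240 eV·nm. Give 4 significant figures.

The Paschen series has lower level n_f = 3; the series limit corresponds to n_i → ∞.
ΔE_max = 13.6 × 9 / 3² = 13.60 eV.
λ_min = 1240 / 13.60 = 91.18 nm.

91.18 nm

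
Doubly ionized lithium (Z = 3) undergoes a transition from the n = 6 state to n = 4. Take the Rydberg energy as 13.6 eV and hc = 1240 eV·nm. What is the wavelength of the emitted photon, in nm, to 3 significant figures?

292 nm

For Z = 3 the level energies scale as Z², so the effective Rydberg energy is 13.6 × 9 = 122.4 eV.
ΔE = 122.4 × (1/4² − 1/6²) = 122.4 × 0.03472 = 4.250 eV.
λ = hc/ΔE = 1240 / 4.250 = 292 nm.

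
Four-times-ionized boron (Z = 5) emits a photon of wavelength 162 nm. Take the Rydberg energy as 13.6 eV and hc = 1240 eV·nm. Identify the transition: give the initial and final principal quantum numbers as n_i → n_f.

The photon energy is ΔE = hc/λ = 1240 / 162 = 7.654 eV.
With Z = 5, ΔE = 340.0 × (1/n_f² − 1/n_i²), so 1/n_f² − 1/n_i² = 0.02251.
Trying n_f = 4 gives 1/n_i² = 0.03999, i.e. n_i ≈ 5; this pair matches.

n_i = 5, n_f = 4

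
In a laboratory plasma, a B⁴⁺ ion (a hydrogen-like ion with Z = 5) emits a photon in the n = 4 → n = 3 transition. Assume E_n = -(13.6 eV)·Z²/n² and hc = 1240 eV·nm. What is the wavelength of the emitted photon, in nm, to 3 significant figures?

For Z = 5 the level energies scale as Z², so the effective Rydberg energy is 13.6 × 25 = 340.0 eV.
ΔE = 340.0 × (1/3² − 1/4²) = 340.0 × 0.04861 = 16.53 eV.
λ = hc/ΔE = 1240 / 16.53 = 75.0 nm.

75.0 nm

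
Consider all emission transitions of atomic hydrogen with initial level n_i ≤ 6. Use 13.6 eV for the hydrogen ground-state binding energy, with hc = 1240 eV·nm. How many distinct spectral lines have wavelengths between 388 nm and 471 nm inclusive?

Enumerate all n_i → n_f pairs with 1 ≤ n_f < n_i ≤ 6 and compute λ = 1240 / [13.6·1·(1/n_f² − 1/n_i²)].
Lines falling in [388, 471] nm: 6→2 (410.3 nm), 5→2 (434.2 nm).

2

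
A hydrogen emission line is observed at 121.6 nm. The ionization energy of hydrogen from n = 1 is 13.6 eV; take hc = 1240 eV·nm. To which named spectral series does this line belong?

Lyman

ΔE = 1240/121.6 = 10.20 eV.
This matches 13.6 × (1/1² − 1/2²), so n_f = 1: the Lyman series.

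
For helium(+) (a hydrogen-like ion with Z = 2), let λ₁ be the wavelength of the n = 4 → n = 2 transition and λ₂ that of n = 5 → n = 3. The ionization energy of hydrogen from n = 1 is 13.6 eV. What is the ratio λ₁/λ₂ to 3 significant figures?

λ ∝ 1/ΔE ∝ 1/(1/n_f² − 1/n_i²), and the Z² and hc factors cancel in the ratio.
λ₁/λ₂ = (1/3² − 1/5²)/(1/2² − 1/4²) = 0.07111/0.1875 = 0.379.

0.379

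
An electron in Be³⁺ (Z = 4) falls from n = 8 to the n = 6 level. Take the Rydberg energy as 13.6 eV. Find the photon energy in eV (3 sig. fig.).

The Bohr energies scale as Z², so for Z = 4: E_n = −217.6/n² eV.
E_8 = −217.6/64 = −3.400 eV and E_6 = −217.6/36 = −6.044 eV.
The photon energy is |E_8 − E_6| = 2.64 eV.

2.64 eV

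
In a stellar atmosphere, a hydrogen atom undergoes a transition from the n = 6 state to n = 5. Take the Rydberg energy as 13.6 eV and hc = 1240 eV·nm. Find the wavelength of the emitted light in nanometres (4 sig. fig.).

7460 nm

ΔE = 13.60 × (1/5² − 1/6²) = 13.60 × 0.01222 = 0.1662 eV.
λ = hc/ΔE = 1240 / 0.1662 = 7460 nm.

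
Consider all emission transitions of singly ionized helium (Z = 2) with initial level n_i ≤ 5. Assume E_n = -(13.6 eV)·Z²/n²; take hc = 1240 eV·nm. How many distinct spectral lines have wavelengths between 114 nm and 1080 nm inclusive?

5

Enumerate all n_i → n_f pairs with 1 ≤ n_f < n_i ≤ 5 and compute λ = 1240 / [13.6·4·(1/n_f² − 1/n_i²)].
Lines falling in [114, 1080] nm: 4→2 (121.6 nm), 3→2 (164.1 nm), 5→3 (320.5 nm), 4→3 (468.9 nm), 5→4 (1013 nm).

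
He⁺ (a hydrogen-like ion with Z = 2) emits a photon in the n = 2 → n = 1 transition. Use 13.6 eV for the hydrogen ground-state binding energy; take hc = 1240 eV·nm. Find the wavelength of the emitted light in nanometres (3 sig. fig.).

For Z = 2 the level energies scale as Z², so the effective Rydberg energy is 13.6 × 4 = 54.40 eV.
ΔE = 54.40 × (1/1² − 1/2²) = 54.40 × 0.7500 = 40.80 eV.
λ = hc/ΔE = 1240 / 40.80 = 30.4 nm.

30.4 nm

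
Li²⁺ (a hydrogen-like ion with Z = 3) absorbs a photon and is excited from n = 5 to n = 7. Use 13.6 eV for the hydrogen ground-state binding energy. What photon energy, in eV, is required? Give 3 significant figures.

The Bohr energies scale as Z², so for Z = 3: E_n = −122.4/n² eV.
E_7 = −122.4/49 = −2.498 eV and E_5 = −122.4/25 = −4.896 eV.
The photon energy is |E_7 − E_5| = 2.40 eV.

2.40 eV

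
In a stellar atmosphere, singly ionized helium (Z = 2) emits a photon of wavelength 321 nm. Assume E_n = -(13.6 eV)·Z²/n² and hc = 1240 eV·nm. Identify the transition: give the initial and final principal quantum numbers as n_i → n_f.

The photon energy is ΔE = hc/λ = 1240 / 321 = 3.863 eV.
With Z = 2, ΔE = 54.40 × (1/n_f² − 1/n_i²), so 1/n_f² − 1/n_i² = 0.07101.
Trying n_f = 3 gives 1/n_i² = 0.04010, i.e. n_i ≈ 5; this pair matches.

n_i = 5, n_f = 3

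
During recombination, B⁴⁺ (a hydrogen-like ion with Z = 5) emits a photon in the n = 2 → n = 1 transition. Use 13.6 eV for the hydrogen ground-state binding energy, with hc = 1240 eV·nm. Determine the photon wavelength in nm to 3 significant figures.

4.86 nm

For Z = 5 the level energies scale as Z², so the effective Rydberg energy is 13.6 × 25 = 340.0 eV.
ΔE = 340.0 × (1/1² − 1/2²) = 340.0 × 0.7500 = 255.0 eV.
λ = hc/ΔE = 1240 / 255.0 = 4.86 nm.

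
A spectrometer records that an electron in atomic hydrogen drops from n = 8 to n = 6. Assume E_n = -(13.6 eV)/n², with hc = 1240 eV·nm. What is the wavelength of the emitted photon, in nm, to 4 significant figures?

7503 nm

ΔE = 13.60 × (1/6² − 1/8²) = 13.60 × 0.01215 = 0.1653 eV.
λ = hc/ΔE = 1240 / 0.1653 = 7503 nm.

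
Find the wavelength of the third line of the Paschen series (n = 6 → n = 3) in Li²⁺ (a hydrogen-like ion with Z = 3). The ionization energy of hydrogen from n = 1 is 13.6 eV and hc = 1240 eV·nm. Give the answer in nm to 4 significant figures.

The Paschen series terminates on n_f = 3; the third line has n_i = 3+3 = 6.
ΔE = 122.4 × (1/3² − 1/6²) = 10.20 eV.
λ = 1240 / 10.20 = 121.6 nm.

121.6 nm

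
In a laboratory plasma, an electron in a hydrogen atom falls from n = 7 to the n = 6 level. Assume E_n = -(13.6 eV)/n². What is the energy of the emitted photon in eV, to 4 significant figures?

0.1002 eV

E_7 = −13.60/49 = −0.2776 eV and E_6 = −13.60/36 = −0.3778 eV.
The photon energy is |E_7 − E_6| = 0.1002 eV.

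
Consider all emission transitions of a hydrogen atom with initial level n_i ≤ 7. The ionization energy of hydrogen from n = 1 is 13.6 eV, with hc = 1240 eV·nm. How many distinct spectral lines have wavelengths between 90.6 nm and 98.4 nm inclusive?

Enumerate all n_i → n_f pairs with 1 ≤ n_f < n_i ≤ 7 and compute λ = 1240 / [13.6·1·(1/n_f² − 1/n_i²)].
Lines falling in [90.6, 98.4] nm: 7→1 (93.08 nm), 6→1 (93.78 nm), 5→1 (94.98 nm), 4→1 (97.25 nm).

4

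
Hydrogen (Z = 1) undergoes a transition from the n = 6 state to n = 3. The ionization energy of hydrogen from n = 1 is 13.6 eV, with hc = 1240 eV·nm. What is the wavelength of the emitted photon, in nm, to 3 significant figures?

1090 nm

ΔE = 13.60 × (1/3² − 1/6²) = 13.60 × 0.08333 = 1.133 eV.
λ = hc/ΔE = 1240 / 1.133 = 1090 nm.
This line belongs to the Paschen series.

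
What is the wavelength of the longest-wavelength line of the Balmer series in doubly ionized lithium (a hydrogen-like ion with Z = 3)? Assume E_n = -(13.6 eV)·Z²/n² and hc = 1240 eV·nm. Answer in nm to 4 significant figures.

72.94 nm

The Balmer series terminates on n_f = 2; the first line has n_i = 2+1 = 3.
ΔE = 122.4 × (1/2² − 1/3²) = 17.00 eV.
λ = 1240 / 17.00 = 72.94 nm.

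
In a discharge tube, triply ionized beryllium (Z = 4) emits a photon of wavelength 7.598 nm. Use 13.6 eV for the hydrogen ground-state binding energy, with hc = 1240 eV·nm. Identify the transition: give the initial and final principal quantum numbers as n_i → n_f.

n_i = 2, n_f = 1

The photon energy is ΔE = hc/λ = 1240 / 7.598 = 163.2 eV.
With Z = 4, ΔE = 217.6 × (1/n_f² − 1/n_i²), so 1/n_f² − 1/n_i² = 0.7500.
Trying n_f = 1 gives 1/n_i² = 0.2500, i.e. n_i ≈ 2; this pair matches.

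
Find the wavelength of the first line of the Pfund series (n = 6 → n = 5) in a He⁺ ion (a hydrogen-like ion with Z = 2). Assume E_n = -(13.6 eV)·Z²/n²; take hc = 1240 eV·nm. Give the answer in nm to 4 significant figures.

1865 nm

The Pfund series terminates on n_f = 5; the first line has n_i = 5+1 = 6.
ΔE = 54.40 × (1/5² − 1/6²) = 0.6649 eV.
λ = 1240 / 0.6649 = 1865 nm.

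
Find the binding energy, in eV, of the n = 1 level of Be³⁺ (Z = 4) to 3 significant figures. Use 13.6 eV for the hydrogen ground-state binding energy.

E_n = −13.6 Z²/n² = −217.6/n² eV for Z = 4.
E_1 = −217.6/1 = −218 eV, so ionization (to E = 0) requires 218 eV.

218 eV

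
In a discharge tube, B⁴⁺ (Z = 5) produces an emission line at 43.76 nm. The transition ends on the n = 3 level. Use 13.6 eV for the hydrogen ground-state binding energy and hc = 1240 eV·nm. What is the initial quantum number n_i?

The photon energy is ΔE = hc/λ = 1240 / 43.76 = 28.34 eV.
With Z = 5, ΔE = 340.0 × (1/n_f² − 1/n_i²), so 1/n_f² − 1/n_i² = 0.08334.
With n_f = 3: 1/n_i² = 1/9 − 0.08334 = 0.02777, so n_i ≈ 6.00.

n_i = 6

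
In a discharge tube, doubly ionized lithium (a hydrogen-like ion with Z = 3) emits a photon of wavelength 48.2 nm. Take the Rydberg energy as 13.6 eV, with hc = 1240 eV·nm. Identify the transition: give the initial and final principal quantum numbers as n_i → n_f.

The photon energy is ΔE = hc/λ = 1240 / 48.2 = 25.73 eV.
With Z = 3, ΔE = 122.4 × (1/n_f² − 1/n_i²), so 1/n_f² − 1/n_i² = 0.2102.
Trying n_f = 2 gives 1/n_i² = 0.03982, i.e. n_i ≈ 5; this pair matches.

n_i = 5, n_f = 2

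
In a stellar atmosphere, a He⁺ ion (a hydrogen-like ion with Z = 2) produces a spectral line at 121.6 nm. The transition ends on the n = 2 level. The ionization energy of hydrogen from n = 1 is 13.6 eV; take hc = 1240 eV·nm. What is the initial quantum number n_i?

n_i = 4

The photon energy is ΔE = hc/λ = 1240 / 121.6 = 10.20 eV.
With Z = 2, ΔE = 54.40 × (1/n_f² − 1/n_i²), so 1/n_f² − 1/n_i² = 0.1875.
With n_f = 2: 1/n_i² = 1/4 − 0.1875 = 0.06255, so n_i ≈ 4.00.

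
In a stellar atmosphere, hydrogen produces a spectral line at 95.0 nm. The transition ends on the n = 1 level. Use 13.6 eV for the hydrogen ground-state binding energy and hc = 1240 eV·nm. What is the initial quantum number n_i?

n_i = 5

The photon energy is ΔE = hc/λ = 1240 / 95.0 = 13.05 eV.
With Z = 1, ΔE = 13.60 × (1/n_f² − 1/n_i²), so 1/n_f² − 1/n_i² = 0.9598.
With n_f = 1: 1/n_i² = 1/1 − 0.9598 = 0.04025, so n_i ≈ 4.98.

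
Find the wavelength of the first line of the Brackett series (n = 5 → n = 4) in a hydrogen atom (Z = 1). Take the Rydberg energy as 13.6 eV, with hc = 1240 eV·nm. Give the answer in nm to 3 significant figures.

The Brackett series terminates on n_f = 4; the first line has n_i = 4+1 = 5.
ΔE = 13.60 × (1/4² − 1/5²) = 0.3060 eV.
λ = 1240 / 0.3060 = 4050 nm.

4050 nm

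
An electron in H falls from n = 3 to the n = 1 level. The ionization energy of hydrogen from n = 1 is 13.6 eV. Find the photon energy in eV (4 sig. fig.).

E_3 = −13.60/9 = −1.511 eV and E_1 = −13.60/1 = −13.60 eV.
The photon energy is |E_3 − E_1| = 12.09 eV.

12.09 eV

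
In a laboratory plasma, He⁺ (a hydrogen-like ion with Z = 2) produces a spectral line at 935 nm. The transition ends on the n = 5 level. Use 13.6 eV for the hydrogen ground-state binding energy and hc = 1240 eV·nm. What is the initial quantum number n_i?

The photon energy is ΔE = hc/λ = 1240 / 935 = 1.326 eV.
With Z = 2, ΔE = 54.40 × (1/n_f² − 1/n_i²), so 1/n_f² − 1/n_i² = 0.02438.
With n_f = 5: 1/n_i² = 1/25 − 0.02438 = 0.01562, so n_i ≈ 8.00.

n_i = 8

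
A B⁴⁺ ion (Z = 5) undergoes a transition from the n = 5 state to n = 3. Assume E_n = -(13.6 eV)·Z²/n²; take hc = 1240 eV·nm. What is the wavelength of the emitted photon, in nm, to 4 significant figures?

For Z = 5 the level energies scale as Z², so the effective Rydberg energy is 13.6 × 25 = 340.0 eV.
ΔE = 340.0 × (1/3² − 1/5²) = 340.0 × 0.07111 = 24.18 eV.
λ = hc/ΔE = 1240 / 24.18 = 51.29 nm.

51.29 nm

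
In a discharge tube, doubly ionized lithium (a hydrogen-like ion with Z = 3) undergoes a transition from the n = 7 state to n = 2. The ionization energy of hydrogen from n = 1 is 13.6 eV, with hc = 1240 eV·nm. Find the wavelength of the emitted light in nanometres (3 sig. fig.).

For Z = 3 the level energies scale as Z², so the effective Rydberg energy is 13.6 × 9 = 122.4 eV.
ΔE = 122.4 × (1/2² − 1/7²) = 122.4 × 0.2296 = 28.10 eV.
λ = hc/ΔE = 1240 / 28.10 = 44.1 nm.

44.1 nm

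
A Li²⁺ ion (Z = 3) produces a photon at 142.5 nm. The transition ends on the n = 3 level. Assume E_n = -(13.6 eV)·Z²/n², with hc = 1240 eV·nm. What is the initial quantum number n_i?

The photon energy is ΔE = hc/λ = 1240 / 142.5 = 8.702 eV.
With Z = 3, ΔE = 122.4 × (1/n_f² − 1/n_i²), so 1/n_f² − 1/n_i² = 0.07109.
With n_f = 3: 1/n_i² = 1/9 − 0.07109 = 0.04002, so n_i ≈ 5.00.

n_i = 5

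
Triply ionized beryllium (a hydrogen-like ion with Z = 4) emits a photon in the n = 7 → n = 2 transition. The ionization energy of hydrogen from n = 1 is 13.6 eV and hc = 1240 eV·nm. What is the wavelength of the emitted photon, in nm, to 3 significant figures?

24.8 nm

For Z = 4 the level energies scale as Z², so the effective Rydberg energy is 13.6 × 16 = 217.6 eV.
ΔE = 217.6 × (1/2² − 1/7²) = 217.6 × 0.2296 = 49.96 eV.
λ = hc/ΔE = 1240 / 49.96 = 24.8 nm.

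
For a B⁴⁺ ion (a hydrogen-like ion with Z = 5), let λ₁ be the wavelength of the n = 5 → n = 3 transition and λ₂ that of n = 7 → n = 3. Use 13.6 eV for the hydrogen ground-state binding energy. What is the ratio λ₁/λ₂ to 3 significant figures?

λ ∝ 1/ΔE ∝ 1/(1/n_f² − 1/n_i²), and the Z² and hc factors cancel in the ratio.
λ₁/λ₂ = (1/3² − 1/7²)/(1/3² − 1/5²) = 0.09070/0.07111 = 1.28.

1.28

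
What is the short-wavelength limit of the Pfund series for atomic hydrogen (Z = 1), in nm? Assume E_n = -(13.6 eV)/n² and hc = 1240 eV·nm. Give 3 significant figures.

The Pfund series has lower level n_f = 5; the series limit corresponds to n_i → ∞.
ΔE_max = 13.6 × 1 / 5² = 0.5440 eV.
λ_min = 1240 / 0.5440 = 2280 nm.

2280 nm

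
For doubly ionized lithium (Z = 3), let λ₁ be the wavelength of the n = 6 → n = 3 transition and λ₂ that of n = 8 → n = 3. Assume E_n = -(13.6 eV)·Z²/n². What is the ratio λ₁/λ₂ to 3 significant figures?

1.15

λ ∝ 1/ΔE ∝ 1/(1/n_f² − 1/n_i²), and the Z² and hc factors cancel in the ratio.
λ₁/λ₂ = (1/3² − 1/8²)/(1/3² − 1/6²) = 0.09549/0.08333 = 1.15.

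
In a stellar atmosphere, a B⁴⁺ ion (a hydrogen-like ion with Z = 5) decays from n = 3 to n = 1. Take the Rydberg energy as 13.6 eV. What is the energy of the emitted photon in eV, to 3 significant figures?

302 eV

The Bohr energies scale as Z², so for Z = 5: E_n = −340.0/n² eV.
E_3 = −340.0/9 = −37.78 eV and E_1 = −340.0/1 = −340.0 eV.
The photon energy is |E_3 − E_1| = 302 eV.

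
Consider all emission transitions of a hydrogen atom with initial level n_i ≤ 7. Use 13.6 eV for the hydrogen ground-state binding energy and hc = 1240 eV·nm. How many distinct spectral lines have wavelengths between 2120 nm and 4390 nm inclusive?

3

Enumerate all n_i → n_f pairs with 1 ≤ n_f < n_i ≤ 7 and compute λ = 1240 / [13.6·1·(1/n_f² − 1/n_i²)].
Lines falling in [2120, 4390] nm: 7→4 (2166 nm), 6→4 (2626 nm), 5→4 (4052 nm).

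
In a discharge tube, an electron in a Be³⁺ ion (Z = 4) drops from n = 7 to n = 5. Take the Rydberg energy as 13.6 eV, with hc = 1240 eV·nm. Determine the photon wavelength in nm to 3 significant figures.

291 nm

For Z = 4 the level energies scale as Z², so the effective Rydberg energy is 13.6 × 16 = 217.6 eV.
ΔE = 217.6 × (1/5² − 1/7²) = 217.6 × 0.01959 = 4.263 eV.
λ = hc/ΔE = 1240 / 4.263 = 291 nm.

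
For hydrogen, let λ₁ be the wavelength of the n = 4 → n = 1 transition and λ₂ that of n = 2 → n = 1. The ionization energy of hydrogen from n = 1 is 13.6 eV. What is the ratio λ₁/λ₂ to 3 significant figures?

λ ∝ 1/ΔE ∝ 1/(1/n_f² − 1/n_i²), and the Z² and hc factors cancel in the ratio.
λ₁/λ₂ = (1/1² − 1/2²)/(1/1² − 1/4²) = 0.7500/0.9375 = 0.800.

0.800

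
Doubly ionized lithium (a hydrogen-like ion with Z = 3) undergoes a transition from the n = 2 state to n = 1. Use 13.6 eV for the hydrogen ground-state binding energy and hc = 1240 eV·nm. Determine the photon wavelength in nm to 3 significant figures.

13.5 nm

For Z = 3 the level energies scale as Z², so the effective Rydberg energy is 13.6 × 9 = 122.4 eV.
ΔE = 122.4 × (1/1² − 1/2²) = 122.4 × 0.7500 = 91.80 eV.
λ = hc/ΔE = 1240 / 91.80 = 13.5 nm.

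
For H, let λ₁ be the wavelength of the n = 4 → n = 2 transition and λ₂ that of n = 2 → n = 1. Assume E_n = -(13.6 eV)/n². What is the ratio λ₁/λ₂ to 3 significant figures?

λ ∝ 1/ΔE ∝ 1/(1/n_f² − 1/n_i²), and the Z² and hc factors cancel in the ratio.
λ₁/λ₂ = (1/1² − 1/2²)/(1/2² − 1/4²) = 0.7500/0.1875 = 4.00.

4.00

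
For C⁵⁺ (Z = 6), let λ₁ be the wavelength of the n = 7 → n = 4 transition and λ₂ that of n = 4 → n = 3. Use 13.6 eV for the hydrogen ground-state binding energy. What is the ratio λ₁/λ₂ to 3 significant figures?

λ ∝ 1/ΔE ∝ 1/(1/n_f² − 1/n_i²), and the Z² and hc factors cancel in the ratio.
λ₁/λ₂ = (1/3² − 1/4²)/(1/4² − 1/7²) = 0.04861/0.04209 = 1.15.

1.15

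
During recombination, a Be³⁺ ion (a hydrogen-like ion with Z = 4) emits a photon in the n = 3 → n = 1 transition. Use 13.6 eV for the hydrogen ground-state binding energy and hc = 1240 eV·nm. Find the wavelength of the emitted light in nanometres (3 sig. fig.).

6.41 nm

For Z = 4 the level energies scale as Z², so the effective Rydberg energy is 13.6 × 16 = 217.6 eV.
ΔE = 217.6 × (1/1² − 1/3²) = 217.6 × 0.8889 = 193.4 eV.
λ = hc/ΔE = 1240 / 193.4 = 6.41 nm.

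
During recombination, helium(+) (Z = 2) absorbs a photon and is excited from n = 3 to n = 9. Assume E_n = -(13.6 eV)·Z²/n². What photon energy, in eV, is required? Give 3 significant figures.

5.37 eV

The Bohr energies scale as Z², so for Z = 2: E_n = −54.40/n² eV.
E_9 = −54.40/81 = −0.6716 eV and E_3 = −54.40/9 = −6.044 eV.
The photon energy is |E_9 − E_3| = 5.37 eV.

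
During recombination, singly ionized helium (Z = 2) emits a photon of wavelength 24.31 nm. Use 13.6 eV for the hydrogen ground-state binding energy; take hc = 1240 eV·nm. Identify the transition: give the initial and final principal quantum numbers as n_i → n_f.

The photon energy is ΔE = hc/λ = 1240 / 24.31 = 51.01 eV.
With Z = 2, ΔE = 54.40 × (1/n_f² − 1/n_i²), so 1/n_f² − 1/n_i² = 0.9376.
Trying n_f = 1 gives 1/n_i² = 0.06236, i.e. n_i ≈ 4; this pair matches.

n_i = 4, n_f = 1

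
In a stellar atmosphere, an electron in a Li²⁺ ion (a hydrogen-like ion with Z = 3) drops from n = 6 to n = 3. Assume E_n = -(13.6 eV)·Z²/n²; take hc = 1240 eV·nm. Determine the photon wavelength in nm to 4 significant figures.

For Z = 3 the level energies scale as Z², so the effective Rydberg energy is 13.6 × 9 = 122.4 eV.
ΔE = 122.4 × (1/3² − 1/6²) = 122.4 × 0.08333 = 10.20 eV.
λ = hc/ΔE = 1240 / 10.20 = 121.6 nm.

121.6 nm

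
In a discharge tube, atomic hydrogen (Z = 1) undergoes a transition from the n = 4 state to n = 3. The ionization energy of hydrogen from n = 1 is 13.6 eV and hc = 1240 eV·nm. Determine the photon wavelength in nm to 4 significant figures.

ΔE = 13.60 × (1/3² − 1/4²) = 13.60 × 0.04861 = 0.6611 eV.
λ = hc/ΔE = 1240 / 0.6611 = 1876 nm.
This line belongs to the Paschen series.

1876 nm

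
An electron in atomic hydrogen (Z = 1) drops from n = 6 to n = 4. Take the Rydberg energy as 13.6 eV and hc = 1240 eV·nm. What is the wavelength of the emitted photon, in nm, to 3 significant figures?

ΔE = 13.60 × (1/4² − 1/6²) = 13.60 × 0.03472 = 0.4722 eV.
λ = hc/ΔE = 1240 / 0.4722 = 2630 nm.

2630 nm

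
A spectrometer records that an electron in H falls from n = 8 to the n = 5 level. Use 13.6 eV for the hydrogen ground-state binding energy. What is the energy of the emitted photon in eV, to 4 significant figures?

E_8 = −13.60/64 = −0.2125 eV and E_5 = −13.60/25 = −0.5440 eV.
The photon energy is |E_8 − E_5| = 0.3315 eV.

0.3315 eV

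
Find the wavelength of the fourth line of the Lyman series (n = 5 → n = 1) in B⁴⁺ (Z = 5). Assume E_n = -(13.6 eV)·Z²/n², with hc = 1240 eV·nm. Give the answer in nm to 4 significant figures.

The Lyman series terminates on n_f = 1; the fourth line has n_i = 1+4 = 5.
ΔE = 340.0 × (1/1² − 1/5²) = 326.4 eV.
λ = 1240 / 326.4 = 3.799 nm.

3.799 nm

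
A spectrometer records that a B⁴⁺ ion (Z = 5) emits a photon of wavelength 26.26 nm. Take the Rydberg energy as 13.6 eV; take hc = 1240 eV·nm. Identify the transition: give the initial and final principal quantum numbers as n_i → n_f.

n_i = 3, n_f = 2

The photon energy is ΔE = hc/λ = 1240 / 26.26 = 47.22 eV.
With Z = 5, ΔE = 340.0 × (1/n_f² − 1/n_i²), so 1/n_f² − 1/n_i² = 0.1389.
Trying n_f = 2 gives 1/n_i² = 0.1111, i.e. n_i ≈ 3; this pair matches.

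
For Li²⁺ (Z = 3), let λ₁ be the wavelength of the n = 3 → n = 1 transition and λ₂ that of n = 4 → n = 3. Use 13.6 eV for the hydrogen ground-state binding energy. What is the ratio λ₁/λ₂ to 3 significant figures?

λ ∝ 1/ΔE ∝ 1/(1/n_f² − 1/n_i²), and the Z² and hc factors cancel in the ratio.
λ₁/λ₂ = (1/3² − 1/4²)/(1/1² − 1/3²) = 0.04861/0.8889 = 0.0547.

0.0547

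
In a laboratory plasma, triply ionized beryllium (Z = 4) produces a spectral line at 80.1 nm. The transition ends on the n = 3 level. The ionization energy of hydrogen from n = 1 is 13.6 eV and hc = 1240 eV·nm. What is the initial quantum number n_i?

n_i = 5

The photon energy is ΔE = hc/λ = 1240 / 80.1 = 15.48 eV.
With Z = 4, ΔE = 217.6 × (1/n_f² − 1/n_i²), so 1/n_f² − 1/n_i² = 0.07114.
With n_f = 3: 1/n_i² = 1/9 − 0.07114 = 0.03997, so n_i ≈ 5.00.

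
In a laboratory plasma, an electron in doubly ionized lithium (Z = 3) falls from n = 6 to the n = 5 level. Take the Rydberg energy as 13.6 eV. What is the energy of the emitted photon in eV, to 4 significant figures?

The Bohr energies scale as Z², so for Z = 3: E_n = −122.4/n² eV.
E_6 = −122.4/36 = −3.400 eV and E_5 = −122.4/25 = −4.896 eV.
The photon energy is |E_6 − E_5| = 1.496 eV.

1.496 eV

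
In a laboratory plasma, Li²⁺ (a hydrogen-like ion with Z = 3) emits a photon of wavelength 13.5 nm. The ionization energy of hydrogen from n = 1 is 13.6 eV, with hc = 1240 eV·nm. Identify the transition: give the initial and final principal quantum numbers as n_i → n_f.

The photon energy is ΔE = hc/λ = 1240 / 13.5 = 91.85 eV.
With Z = 3, ΔE = 122.4 × (1/n_f² − 1/n_i²), so 1/n_f² − 1/n_i² = 0.7504.
Trying n_f = 1 gives 1/n_i² = 0.2496, i.e. n_i ≈ 2; this pair matches.

n_i = 2, n_f = 1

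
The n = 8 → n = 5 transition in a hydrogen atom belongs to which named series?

The series is set by the lower level: n_f = 5 is the Pfund series.

Pfund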